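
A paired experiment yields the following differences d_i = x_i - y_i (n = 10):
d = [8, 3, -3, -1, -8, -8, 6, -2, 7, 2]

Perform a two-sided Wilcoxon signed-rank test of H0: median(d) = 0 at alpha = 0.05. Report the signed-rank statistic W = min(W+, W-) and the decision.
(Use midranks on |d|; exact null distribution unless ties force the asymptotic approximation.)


Step 1: Drop any zero differences (none here) and take |d_i|.
|d| = [8, 3, 3, 1, 8, 8, 6, 2, 7, 2]
Step 2: Midrank |d_i| (ties get averaged ranks).
ranks: |8|->9, |3|->4.5, |3|->4.5, |1|->1, |8|->9, |8|->9, |6|->6, |2|->2.5, |7|->7, |2|->2.5
Step 3: Attach original signs; sum ranks with positive sign and with negative sign.
W+ = 9 + 4.5 + 6 + 7 + 2.5 = 29
W- = 4.5 + 1 + 9 + 9 + 2.5 = 26
(Check: W+ + W- = 55 should equal n(n+1)/2 = 55.)
Step 4: Test statistic W = min(W+, W-) = 26.
Step 5: Ties in |d|, so use the tie-corrected normal approximation.
        E[W] = n(n+1)/4 = 10*11/4 = 27.5.
        Tie groups: |d|=2 (t=2), |d|=3 (t=2), |d|=8 (t=3); sum(t^3 - t) = 36.
        Var[W] = n(n+1)(2n+1)/24 - sum(t^3-t)/48 = 2310/24 - 36/48 = 95.5.
        z = (W - E[W]) / sqrt(Var[W]) = (26 - 27.5) / 9.7724 = -0.1535.
        Two-sided p = 2*Phi(z) = 0.878009.
Step 6: alpha = 0.05. fail to reject H0.

W+ = 29, W- = 26, W = min = 26, p = 0.878009, fail to reject H0.


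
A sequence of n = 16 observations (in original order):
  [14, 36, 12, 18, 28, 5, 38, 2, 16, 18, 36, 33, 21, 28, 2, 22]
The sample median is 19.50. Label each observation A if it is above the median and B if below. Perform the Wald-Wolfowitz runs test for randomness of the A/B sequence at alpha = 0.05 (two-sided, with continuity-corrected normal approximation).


Step 1: Compute median = 19.50; label A = above, B = below.
Labels in order: BABBABABBBAAAABA  (n_A = 8, n_B = 8)
Step 2: Count runs R = 10.
Step 3: Under H0 (random ordering), E[R] = 2*n_A*n_B/(n_A+n_B) + 1 = 2*8*8/16 + 1 = 9.0000.
        Var[R] = 2*n_A*n_B*(2*n_A*n_B - n_A - n_B) / ((n_A+n_B)^2 * (n_A+n_B-1)) = 14336/3840 = 3.7333.
        SD[R] = 1.9322.
Step 4: Continuity-corrected z = (R - 0.5 - E[R]) / SD[R] = (10 - 0.5 - 9.0000) / 1.9322 = 0.2588.
Step 5: Two-sided p-value via normal approximation = 2*(1 - Phi(|z|)) = 0.795809.
Step 6: alpha = 0.05. fail to reject H0.

R = 10, z = 0.2588, p = 0.795809, fail to reject H0.


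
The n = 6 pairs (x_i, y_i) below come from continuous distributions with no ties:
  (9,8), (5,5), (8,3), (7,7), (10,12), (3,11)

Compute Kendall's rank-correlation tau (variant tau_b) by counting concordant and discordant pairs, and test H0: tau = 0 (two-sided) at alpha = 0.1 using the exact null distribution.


Step 1: Enumerate the 15 unordered pairs (i,j) with i<j and classify each by sign(x_j-x_i) * sign(y_j-y_i).
  (1,2):dx=-4,dy=-3->C; (1,3):dx=-1,dy=-5->C; (1,4):dx=-2,dy=-1->C; (1,5):dx=+1,dy=+4->C
  (1,6):dx=-6,dy=+3->D; (2,3):dx=+3,dy=-2->D; (2,4):dx=+2,dy=+2->C; (2,5):dx=+5,dy=+7->C
  (2,6):dx=-2,dy=+6->D; (3,4):dx=-1,dy=+4->D; (3,5):dx=+2,dy=+9->C; (3,6):dx=-5,dy=+8->D
  (4,5):dx=+3,dy=+5->C; (4,6):dx=-4,dy=+4->D; (5,6):dx=-7,dy=-1->C
Step 2: C = 9, D = 6, total pairs = 15.
Step 3: tau = (C - D)/(n(n-1)/2) = (9 - 6)/15 = 0.200000.
Step 4: Exact two-sided p-value (enumerate n! = 720 permutations of y under H0): p = 0.719444.
Step 5: alpha = 0.1. fail to reject H0.

tau_b = 0.2000 (C=9, D=6), p = 0.719444, fail to reject H0.


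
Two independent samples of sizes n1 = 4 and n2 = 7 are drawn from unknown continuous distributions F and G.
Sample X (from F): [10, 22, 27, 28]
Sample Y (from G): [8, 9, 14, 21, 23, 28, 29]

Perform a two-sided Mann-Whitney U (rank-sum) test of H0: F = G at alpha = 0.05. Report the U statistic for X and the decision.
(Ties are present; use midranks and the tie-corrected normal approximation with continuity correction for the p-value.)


Step 1: Combine and sort all 11 observations; assign midranks.
sorted (value, group): (8,Y), (9,Y), (10,X), (14,Y), (21,Y), (22,X), (23,Y), (27,X), (28,X), (28,Y), (29,Y)
ranks: 8->1, 9->2, 10->3, 14->4, 21->5, 22->6, 23->7, 27->8, 28->9.5, 28->9.5, 29->11
Step 2: Rank sum for X: R1 = 3 + 6 + 8 + 9.5 = 26.5.
Step 3: U_X = R1 - n1(n1+1)/2 = 26.5 - 4*5/2 = 26.5 - 10 = 16.5.
       U_Y = n1*n2 - U_X = 28 - 16.5 = 11.5.
Step 4: Ties are present, so use the tie-corrected normal approximation (with continuity correction) for the p-value.
Step 5: p-value = 0.704817; compare to alpha = 0.05. fail to reject H0.

U_X = 16.5, p = 0.704817, fail to reject H0 at alpha = 0.05.


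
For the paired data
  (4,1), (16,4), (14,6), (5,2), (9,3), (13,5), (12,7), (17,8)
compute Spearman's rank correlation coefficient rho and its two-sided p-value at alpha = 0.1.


Step 1: Rank x and y separately (midranks; no ties here).
rank(x): 4->1, 16->7, 14->6, 5->2, 9->3, 13->5, 12->4, 17->8
rank(y): 1->1, 4->4, 6->6, 2->2, 3->3, 5->5, 7->7, 8->8
Step 2: d_i = R_x(i) - R_y(i); compute d_i^2.
  (1-1)^2=0, (7-4)^2=9, (6-6)^2=0, (2-2)^2=0, (3-3)^2=0, (5-5)^2=0, (4-7)^2=9, (8-8)^2=0
sum(d^2) = 18.
Step 3: rho = 1 - 6*18 / (8*(8^2 - 1)) = 1 - 108/504 = 0.785714.
Step 4: Under H0, t = rho * sqrt((n-2)/(1-rho^2)) = 3.1113 ~ t(6).
Step 5: Two-sided p-value from the t-distribution with 6 df = 0.020815.
Step 6: alpha = 0.1. reject H0.

rho = 0.7857, p = 0.020815, reject H0 at alpha = 0.1.


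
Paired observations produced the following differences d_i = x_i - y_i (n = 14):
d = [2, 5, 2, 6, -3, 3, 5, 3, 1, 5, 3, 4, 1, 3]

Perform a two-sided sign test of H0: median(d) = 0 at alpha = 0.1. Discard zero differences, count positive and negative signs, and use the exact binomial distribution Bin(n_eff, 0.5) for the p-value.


Step 1: Discard zero differences. Original n = 14; n_eff = number of nonzero differences = 14.
Nonzero differences (with sign): +2, +5, +2, +6, -3, +3, +5, +3, +1, +5, +3, +4, +1, +3
Step 2: Count signs: positive = 13, negative = 1.
Step 3: Under H0: P(positive) = 0.5, so the number of positives S ~ Bin(14, 0.5).
Step 4: Two-sided exact p-value = sum of Bin(14,0.5) probabilities at or below the observed probability = 0.001831.
Step 5: alpha = 0.1. reject H0.

n_eff = 14, pos = 13, neg = 1, p = 0.001831, reject H0.


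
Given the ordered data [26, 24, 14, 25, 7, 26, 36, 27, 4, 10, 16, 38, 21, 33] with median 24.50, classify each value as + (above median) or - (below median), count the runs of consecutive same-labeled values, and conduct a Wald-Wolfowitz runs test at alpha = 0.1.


Step 1: Compute median = 24.50; label A = above, B = below.
Labels in order: ABBABAAABBBABA  (n_A = 7, n_B = 7)
Step 2: Count runs R = 9.
Step 3: Under H0 (random ordering), E[R] = 2*n_A*n_B/(n_A+n_B) + 1 = 2*7*7/14 + 1 = 8.0000.
        Var[R] = 2*n_A*n_B*(2*n_A*n_B - n_A - n_B) / ((n_A+n_B)^2 * (n_A+n_B-1)) = 8232/2548 = 3.2308.
        SD[R] = 1.7974.
Step 4: Continuity-corrected z = (R - 0.5 - E[R]) / SD[R] = (9 - 0.5 - 8.0000) / 1.7974 = 0.2782.
Step 5: Two-sided p-value via normal approximation = 2*(1 - Phi(|z|)) = 0.780879.
Step 6: alpha = 0.1. fail to reject H0.

R = 9, z = 0.2782, p = 0.780879, fail to reject H0.


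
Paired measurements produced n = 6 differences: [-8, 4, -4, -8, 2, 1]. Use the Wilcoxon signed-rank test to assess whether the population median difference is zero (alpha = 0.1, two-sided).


Step 1: Drop any zero differences (none here) and take |d_i|.
|d| = [8, 4, 4, 8, 2, 1]
Step 2: Midrank |d_i| (ties get averaged ranks).
ranks: |8|->5.5, |4|->3.5, |4|->3.5, |8|->5.5, |2|->2, |1|->1
Step 3: Attach original signs; sum ranks with positive sign and with negative sign.
W+ = 3.5 + 2 + 1 = 6.5
W- = 5.5 + 3.5 + 5.5 = 14.5
(Check: W+ + W- = 21 should equal n(n+1)/2 = 21.)
Step 4: Test statistic W = min(W+, W-) = 6.5.
Step 5: Ties in |d|, so use the tie-corrected normal approximation.
        E[W] = n(n+1)/4 = 6*7/4 = 10.5.
        Tie groups: |d|=4 (t=2), |d|=8 (t=2); sum(t^3 - t) = 12.
        Var[W] = n(n+1)(2n+1)/24 - sum(t^3-t)/48 = 546/24 - 12/48 = 22.5.
        z = (W - E[W]) / sqrt(Var[W]) = (6.5 - 10.5) / 4.7434 = -0.8433.
        Two-sided p = 2*Phi(z) = 0.399075.
Step 6: alpha = 0.1. fail to reject H0.

W+ = 6.5, W- = 14.5, W = min = 6.5, p = 0.399075, fail to reject H0.


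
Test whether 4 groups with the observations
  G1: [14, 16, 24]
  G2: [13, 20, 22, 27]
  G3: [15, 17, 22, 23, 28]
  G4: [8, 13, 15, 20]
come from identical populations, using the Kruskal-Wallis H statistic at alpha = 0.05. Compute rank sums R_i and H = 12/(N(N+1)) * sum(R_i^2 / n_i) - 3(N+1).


Step 1: Combine all N = 16 observations and assign midranks.
sorted (value, group, rank): (8,G4,1), (13,G2,2.5), (13,G4,2.5), (14,G1,4), (15,G3,5.5), (15,G4,5.5), (16,G1,7), (17,G3,8), (20,G2,9.5), (20,G4,9.5), (22,G2,11.5), (22,G3,11.5), (23,G3,13), (24,G1,14), (27,G2,15), (28,G3,16)
Step 2: Sum ranks within each group.
R_1 = 25 (n_1 = 3)
R_2 = 38.5 (n_2 = 4)
R_3 = 54 (n_3 = 5)
R_4 = 18.5 (n_4 = 4)
Step 3: H = 12/(N(N+1)) * sum(R_i^2/n_i) - 3(N+1)
     = 12/(16*17) * (25^2/3 + 38.5^2/4 + 54^2/5 + 18.5^2/4) - 3*17
     = 0.044118 * 1247.66 - 51
     = 4.043750.
Step 4: Ties present; correction factor C = 1 - 24/(16^3 - 16) = 0.994118. Corrected H = 4.043750 / 0.994118 = 4.067678.
Step 5: Under H0, H ~ chi^2(3); p-value = 0.254248.
Step 6: alpha = 0.05. fail to reject H0.

H = 4.0677, df = 3, p = 0.254248, fail to reject H0.


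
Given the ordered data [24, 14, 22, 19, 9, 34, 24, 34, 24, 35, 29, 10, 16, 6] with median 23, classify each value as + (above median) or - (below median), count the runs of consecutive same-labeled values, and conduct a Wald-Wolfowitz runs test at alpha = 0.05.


Step 1: Compute median = 23; label A = above, B = below.
Labels in order: ABBBBAAAAAABBB  (n_A = 7, n_B = 7)
Step 2: Count runs R = 4.
Step 3: Under H0 (random ordering), E[R] = 2*n_A*n_B/(n_A+n_B) + 1 = 2*7*7/14 + 1 = 8.0000.
        Var[R] = 2*n_A*n_B*(2*n_A*n_B - n_A - n_B) / ((n_A+n_B)^2 * (n_A+n_B-1)) = 8232/2548 = 3.2308.
        SD[R] = 1.7974.
Step 4: Continuity-corrected z = (R + 0.5 - E[R]) / SD[R] = (4 + 0.5 - 8.0000) / 1.7974 = -1.9472.
Step 5: Two-sided p-value via normal approximation = 2*(1 - Phi(|z|)) = 0.051508.
Step 6: alpha = 0.05. fail to reject H0.

R = 4, z = -1.9472, p = 0.051508, fail to reject H0.


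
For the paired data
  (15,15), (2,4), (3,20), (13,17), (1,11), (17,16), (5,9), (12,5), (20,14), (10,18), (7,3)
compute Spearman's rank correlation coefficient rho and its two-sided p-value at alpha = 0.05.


Step 1: Rank x and y separately (midranks; no ties here).
rank(x): 15->9, 2->2, 3->3, 13->8, 1->1, 17->10, 5->4, 12->7, 20->11, 10->6, 7->5
rank(y): 15->7, 4->2, 20->11, 17->9, 11->5, 16->8, 9->4, 5->3, 14->6, 18->10, 3->1
Step 2: d_i = R_x(i) - R_y(i); compute d_i^2.
  (9-7)^2=4, (2-2)^2=0, (3-11)^2=64, (8-9)^2=1, (1-5)^2=16, (10-8)^2=4, (4-4)^2=0, (7-3)^2=16, (11-6)^2=25, (6-10)^2=16, (5-1)^2=16
sum(d^2) = 162.
Step 3: rho = 1 - 6*162 / (11*(11^2 - 1)) = 1 - 972/1320 = 0.263636.
Step 4: Under H0, t = rho * sqrt((n-2)/(1-rho^2)) = 0.8199 ~ t(9).
Step 5: Two-sided p-value from the t-distribution with 9 df = 0.433441.
Step 6: alpha = 0.05. fail to reject H0.

rho = 0.2636, p = 0.433441, fail to reject H0 at alpha = 0.05.


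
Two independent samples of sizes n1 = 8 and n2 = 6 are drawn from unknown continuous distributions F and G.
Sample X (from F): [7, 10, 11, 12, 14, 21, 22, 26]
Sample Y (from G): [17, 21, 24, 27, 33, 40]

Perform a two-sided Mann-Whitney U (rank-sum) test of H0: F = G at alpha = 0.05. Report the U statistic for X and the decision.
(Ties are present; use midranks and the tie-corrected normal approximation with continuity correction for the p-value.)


Step 1: Combine and sort all 14 observations; assign midranks.
sorted (value, group): (7,X), (10,X), (11,X), (12,X), (14,X), (17,Y), (21,X), (21,Y), (22,X), (24,Y), (26,X), (27,Y), (33,Y), (40,Y)
ranks: 7->1, 10->2, 11->3, 12->4, 14->5, 17->6, 21->7.5, 21->7.5, 22->9, 24->10, 26->11, 27->12, 33->13, 40->14
Step 2: Rank sum for X: R1 = 1 + 2 + 3 + 4 + 5 + 7.5 + 9 + 11 = 42.5.
Step 3: U_X = R1 - n1(n1+1)/2 = 42.5 - 8*9/2 = 42.5 - 36 = 6.5.
       U_Y = n1*n2 - U_X = 48 - 6.5 = 41.5.
Step 4: Ties are present, so use the tie-corrected normal approximation (with continuity correction) for the p-value.
Step 5: p-value = 0.028013; compare to alpha = 0.05. reject H0.

U_X = 6.5, p = 0.028013, reject H0 at alpha = 0.05.


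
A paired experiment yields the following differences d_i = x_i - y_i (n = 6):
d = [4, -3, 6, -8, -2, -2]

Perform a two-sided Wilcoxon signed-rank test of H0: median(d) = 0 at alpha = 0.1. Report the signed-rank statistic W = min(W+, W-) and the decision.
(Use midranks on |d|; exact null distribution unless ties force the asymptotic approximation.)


Step 1: Drop any zero differences (none here) and take |d_i|.
|d| = [4, 3, 6, 8, 2, 2]
Step 2: Midrank |d_i| (ties get averaged ranks).
ranks: |4|->4, |3|->3, |6|->5, |8|->6, |2|->1.5, |2|->1.5
Step 3: Attach original signs; sum ranks with positive sign and with negative sign.
W+ = 4 + 5 = 9
W- = 3 + 6 + 1.5 + 1.5 = 12
(Check: W+ + W- = 21 should equal n(n+1)/2 = 21.)
Step 4: Test statistic W = min(W+, W-) = 9.
Step 5: Ties in |d|, so use the tie-corrected normal approximation.
        E[W] = n(n+1)/4 = 6*7/4 = 10.5.
        Tie groups: |d|=2 (t=2); sum(t^3 - t) = 6.
        Var[W] = n(n+1)(2n+1)/24 - sum(t^3-t)/48 = 546/24 - 6/48 = 22.625.
        z = (W - E[W]) / sqrt(Var[W]) = (9 - 10.5) / 4.7566 = -0.3154.
        Two-sided p = 2*Phi(z) = 0.752494.
Step 6: alpha = 0.1. fail to reject H0.

W+ = 9, W- = 12, W = min = 9, p = 0.752494, fail to reject H0.


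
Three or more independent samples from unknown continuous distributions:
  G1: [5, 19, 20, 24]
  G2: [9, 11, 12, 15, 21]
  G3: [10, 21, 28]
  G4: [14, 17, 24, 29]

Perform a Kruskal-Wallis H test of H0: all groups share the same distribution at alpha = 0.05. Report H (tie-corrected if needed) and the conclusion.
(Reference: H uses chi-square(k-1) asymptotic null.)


Step 1: Combine all N = 16 observations and assign midranks.
sorted (value, group, rank): (5,G1,1), (9,G2,2), (10,G3,3), (11,G2,4), (12,G2,5), (14,G4,6), (15,G2,7), (17,G4,8), (19,G1,9), (20,G1,10), (21,G2,11.5), (21,G3,11.5), (24,G1,13.5), (24,G4,13.5), (28,G3,15), (29,G4,16)
Step 2: Sum ranks within each group.
R_1 = 33.5 (n_1 = 4)
R_2 = 29.5 (n_2 = 5)
R_3 = 29.5 (n_3 = 3)
R_4 = 43.5 (n_4 = 4)
Step 3: H = 12/(N(N+1)) * sum(R_i^2/n_i) - 3(N+1)
     = 12/(16*17) * (33.5^2/4 + 29.5^2/5 + 29.5^2/3 + 43.5^2/4) - 3*17
     = 0.044118 * 1217.76 - 51
     = 2.724632.
Step 4: Ties present; correction factor C = 1 - 12/(16^3 - 16) = 0.997059. Corrected H = 2.724632 / 0.997059 = 2.732670.
Step 5: Under H0, H ~ chi^2(3); p-value = 0.434704.
Step 6: alpha = 0.05. fail to reject H0.

H = 2.7327, df = 3, p = 0.434704, fail to reject H0.


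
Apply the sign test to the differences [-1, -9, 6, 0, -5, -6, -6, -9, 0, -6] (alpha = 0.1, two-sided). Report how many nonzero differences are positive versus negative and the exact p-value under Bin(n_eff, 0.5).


Step 1: Discard zero differences. Original n = 10; n_eff = number of nonzero differences = 8.
Nonzero differences (with sign): -1, -9, +6, -5, -6, -6, -9, -6
Step 2: Count signs: positive = 1, negative = 7.
Step 3: Under H0: P(positive) = 0.5, so the number of positives S ~ Bin(8, 0.5).
Step 4: Two-sided exact p-value = sum of Bin(8,0.5) probabilities at or below the observed probability = 0.070312.
Step 5: alpha = 0.1. reject H0.

n_eff = 8, pos = 1, neg = 7, p = 0.070312, reject H0.


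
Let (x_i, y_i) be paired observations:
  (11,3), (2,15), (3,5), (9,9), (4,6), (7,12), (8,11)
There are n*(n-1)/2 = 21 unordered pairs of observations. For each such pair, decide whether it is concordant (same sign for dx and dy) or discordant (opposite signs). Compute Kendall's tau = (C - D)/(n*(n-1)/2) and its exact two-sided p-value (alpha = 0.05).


Step 1: Enumerate the 21 unordered pairs (i,j) with i<j and classify each by sign(x_j-x_i) * sign(y_j-y_i).
  (1,2):dx=-9,dy=+12->D; (1,3):dx=-8,dy=+2->D; (1,4):dx=-2,dy=+6->D; (1,5):dx=-7,dy=+3->D
  (1,6):dx=-4,dy=+9->D; (1,7):dx=-3,dy=+8->D; (2,3):dx=+1,dy=-10->D; (2,4):dx=+7,dy=-6->D
  (2,5):dx=+2,dy=-9->D; (2,6):dx=+5,dy=-3->D; (2,7):dx=+6,dy=-4->D; (3,4):dx=+6,dy=+4->C
  (3,5):dx=+1,dy=+1->C; (3,6):dx=+4,dy=+7->C; (3,7):dx=+5,dy=+6->C; (4,5):dx=-5,dy=-3->C
  (4,6):dx=-2,dy=+3->D; (4,7):dx=-1,dy=+2->D; (5,6):dx=+3,dy=+6->C; (5,7):dx=+4,dy=+5->C
  (6,7):dx=+1,dy=-1->D
Step 2: C = 7, D = 14, total pairs = 21.
Step 3: tau = (C - D)/(n(n-1)/2) = (7 - 14)/21 = -0.333333.
Step 4: Exact two-sided p-value (enumerate n! = 5040 permutations of y under H0): p = 0.381349.
Step 5: alpha = 0.05. fail to reject H0.

tau_b = -0.3333 (C=7, D=14), p = 0.381349, fail to reject H0.


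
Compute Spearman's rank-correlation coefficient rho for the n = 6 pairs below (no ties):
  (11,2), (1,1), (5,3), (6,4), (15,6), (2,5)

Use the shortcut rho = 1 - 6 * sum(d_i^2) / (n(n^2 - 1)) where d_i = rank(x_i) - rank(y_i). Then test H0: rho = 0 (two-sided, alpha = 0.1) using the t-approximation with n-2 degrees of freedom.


Step 1: Rank x and y separately (midranks; no ties here).
rank(x): 11->5, 1->1, 5->3, 6->4, 15->6, 2->2
rank(y): 2->2, 1->1, 3->3, 4->4, 6->6, 5->5
Step 2: d_i = R_x(i) - R_y(i); compute d_i^2.
  (5-2)^2=9, (1-1)^2=0, (3-3)^2=0, (4-4)^2=0, (6-6)^2=0, (2-5)^2=9
sum(d^2) = 18.
Step 3: rho = 1 - 6*18 / (6*(6^2 - 1)) = 1 - 108/210 = 0.485714.
Step 4: Under H0, t = rho * sqrt((n-2)/(1-rho^2)) = 1.1113 ~ t(4).
Step 5: Two-sided p-value from the t-distribution with 4 df = 0.328723.
Step 6: alpha = 0.1. fail to reject H0.

rho = 0.4857, p = 0.328723, fail to reject H0 at alpha = 0.1.


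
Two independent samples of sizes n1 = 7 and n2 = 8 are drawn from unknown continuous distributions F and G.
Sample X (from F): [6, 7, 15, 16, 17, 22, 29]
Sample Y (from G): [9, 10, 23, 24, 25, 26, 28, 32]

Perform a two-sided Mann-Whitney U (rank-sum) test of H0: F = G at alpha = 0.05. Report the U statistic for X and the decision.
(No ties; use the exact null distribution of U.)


Step 1: Combine and sort all 15 observations; assign midranks.
sorted (value, group): (6,X), (7,X), (9,Y), (10,Y), (15,X), (16,X), (17,X), (22,X), (23,Y), (24,Y), (25,Y), (26,Y), (28,Y), (29,X), (32,Y)
ranks: 6->1, 7->2, 9->3, 10->4, 15->5, 16->6, 17->7, 22->8, 23->9, 24->10, 25->11, 26->12, 28->13, 29->14, 32->15
Step 2: Rank sum for X: R1 = 1 + 2 + 5 + 6 + 7 + 8 + 14 = 43.
Step 3: U_X = R1 - n1(n1+1)/2 = 43 - 7*8/2 = 43 - 28 = 15.
       U_Y = n1*n2 - U_X = 56 - 15 = 41.
Step 4: No ties, so the exact null distribution of U (based on enumerating the C(15,7) = 6435 equally likely rank assignments) gives the two-sided p-value.
Step 5: p-value = 0.151981; compare to alpha = 0.05. fail to reject H0.

U_X = 15, p = 0.151981, fail to reject H0 at alpha = 0.05.


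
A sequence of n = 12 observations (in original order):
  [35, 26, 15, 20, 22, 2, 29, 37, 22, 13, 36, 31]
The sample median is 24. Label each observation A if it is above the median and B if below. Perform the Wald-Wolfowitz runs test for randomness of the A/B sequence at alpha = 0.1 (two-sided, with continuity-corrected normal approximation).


Step 1: Compute median = 24; label A = above, B = below.
Labels in order: AABBBBAABBAA  (n_A = 6, n_B = 6)
Step 2: Count runs R = 5.
Step 3: Under H0 (random ordering), E[R] = 2*n_A*n_B/(n_A+n_B) + 1 = 2*6*6/12 + 1 = 7.0000.
        Var[R] = 2*n_A*n_B*(2*n_A*n_B - n_A - n_B) / ((n_A+n_B)^2 * (n_A+n_B-1)) = 4320/1584 = 2.7273.
        SD[R] = 1.6514.
Step 4: Continuity-corrected z = (R + 0.5 - E[R]) / SD[R] = (5 + 0.5 - 7.0000) / 1.6514 = -0.9083.
Step 5: Two-sided p-value via normal approximation = 2*(1 - Phi(|z|)) = 0.363722.
Step 6: alpha = 0.1. fail to reject H0.

R = 5, z = -0.9083, p = 0.363722, fail to reject H0.


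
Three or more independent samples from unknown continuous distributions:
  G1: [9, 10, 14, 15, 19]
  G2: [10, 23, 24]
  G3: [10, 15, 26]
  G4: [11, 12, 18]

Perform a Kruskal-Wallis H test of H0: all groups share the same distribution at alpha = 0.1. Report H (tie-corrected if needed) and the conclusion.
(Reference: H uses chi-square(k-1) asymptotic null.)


Step 1: Combine all N = 14 observations and assign midranks.
sorted (value, group, rank): (9,G1,1), (10,G1,3), (10,G2,3), (10,G3,3), (11,G4,5), (12,G4,6), (14,G1,7), (15,G1,8.5), (15,G3,8.5), (18,G4,10), (19,G1,11), (23,G2,12), (24,G2,13), (26,G3,14)
Step 2: Sum ranks within each group.
R_1 = 30.5 (n_1 = 5)
R_2 = 28 (n_2 = 3)
R_3 = 25.5 (n_3 = 3)
R_4 = 21 (n_4 = 3)
Step 3: H = 12/(N(N+1)) * sum(R_i^2/n_i) - 3(N+1)
     = 12/(14*15) * (30.5^2/5 + 28^2/3 + 25.5^2/3 + 21^2/3) - 3*15
     = 0.057143 * 811.133 - 45
     = 1.350476.
Step 4: Ties present; correction factor C = 1 - 30/(14^3 - 14) = 0.989011. Corrected H = 1.350476 / 0.989011 = 1.365481.
Step 5: Under H0, H ~ chi^2(3); p-value = 0.713646.
Step 6: alpha = 0.1. fail to reject H0.

H = 1.3655, df = 3, p = 0.713646, fail to reject H0.


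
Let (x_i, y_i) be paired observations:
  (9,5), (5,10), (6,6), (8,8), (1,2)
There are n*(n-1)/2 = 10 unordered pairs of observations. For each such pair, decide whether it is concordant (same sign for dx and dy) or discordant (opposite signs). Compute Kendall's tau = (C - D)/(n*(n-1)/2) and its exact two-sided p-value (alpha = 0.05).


Step 1: Enumerate the 10 unordered pairs (i,j) with i<j and classify each by sign(x_j-x_i) * sign(y_j-y_i).
  (1,2):dx=-4,dy=+5->D; (1,3):dx=-3,dy=+1->D; (1,4):dx=-1,dy=+3->D; (1,5):dx=-8,dy=-3->C
  (2,3):dx=+1,dy=-4->D; (2,4):dx=+3,dy=-2->D; (2,5):dx=-4,dy=-8->C; (3,4):dx=+2,dy=+2->C
  (3,5):dx=-5,dy=-4->C; (4,5):dx=-7,dy=-6->C
Step 2: C = 5, D = 5, total pairs = 10.
Step 3: tau = (C - D)/(n(n-1)/2) = (5 - 5)/10 = 0.000000.
Step 4: Exact two-sided p-value (enumerate n! = 120 permutations of y under H0): p = 1.000000.
Step 5: alpha = 0.05. fail to reject H0.

tau_b = 0.0000 (C=5, D=5), p = 1.000000, fail to reject H0.


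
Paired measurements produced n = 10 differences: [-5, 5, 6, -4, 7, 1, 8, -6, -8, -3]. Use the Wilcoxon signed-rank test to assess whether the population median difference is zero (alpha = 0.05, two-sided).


Step 1: Drop any zero differences (none here) and take |d_i|.
|d| = [5, 5, 6, 4, 7, 1, 8, 6, 8, 3]
Step 2: Midrank |d_i| (ties get averaged ranks).
ranks: |5|->4.5, |5|->4.5, |6|->6.5, |4|->3, |7|->8, |1|->1, |8|->9.5, |6|->6.5, |8|->9.5, |3|->2
Step 3: Attach original signs; sum ranks with positive sign and with negative sign.
W+ = 4.5 + 6.5 + 8 + 1 + 9.5 = 29.5
W- = 4.5 + 3 + 6.5 + 9.5 + 2 = 25.5
(Check: W+ + W- = 55 should equal n(n+1)/2 = 55.)
Step 4: Test statistic W = min(W+, W-) = 25.5.
Step 5: Ties in |d|, so use the tie-corrected normal approximation.
        E[W] = n(n+1)/4 = 10*11/4 = 27.5.
        Tie groups: |d|=5 (t=2), |d|=6 (t=2), |d|=8 (t=2); sum(t^3 - t) = 18.
        Var[W] = n(n+1)(2n+1)/24 - sum(t^3-t)/48 = 2310/24 - 18/48 = 95.875.
        z = (W - E[W]) / sqrt(Var[W]) = (25.5 - 27.5) / 9.7916 = -0.2043.
        Two-sided p = 2*Phi(z) = 0.838153.
Step 6: alpha = 0.05. fail to reject H0.

W+ = 29.5, W- = 25.5, W = min = 25.5, p = 0.838153, fail to reject H0.


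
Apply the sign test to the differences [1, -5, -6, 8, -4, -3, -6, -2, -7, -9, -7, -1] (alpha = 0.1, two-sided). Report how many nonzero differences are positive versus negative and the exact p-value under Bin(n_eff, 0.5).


Step 1: Discard zero differences. Original n = 12; n_eff = number of nonzero differences = 12.
Nonzero differences (with sign): +1, -5, -6, +8, -4, -3, -6, -2, -7, -9, -7, -1
Step 2: Count signs: positive = 2, negative = 10.
Step 3: Under H0: P(positive) = 0.5, so the number of positives S ~ Bin(12, 0.5).
Step 4: Two-sided exact p-value = sum of Bin(12,0.5) probabilities at or below the observed probability = 0.038574.
Step 5: alpha = 0.1. reject H0.

n_eff = 12, pos = 2, neg = 10, p = 0.038574, reject H0.


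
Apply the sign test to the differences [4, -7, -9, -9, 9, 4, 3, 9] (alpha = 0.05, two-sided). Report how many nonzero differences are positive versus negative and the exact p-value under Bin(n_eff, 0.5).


Step 1: Discard zero differences. Original n = 8; n_eff = number of nonzero differences = 8.
Nonzero differences (with sign): +4, -7, -9, -9, +9, +4, +3, +9
Step 2: Count signs: positive = 5, negative = 3.
Step 3: Under H0: P(positive) = 0.5, so the number of positives S ~ Bin(8, 0.5).
Step 4: Two-sided exact p-value = sum of Bin(8,0.5) probabilities at or below the observed probability = 0.726562.
Step 5: alpha = 0.05. fail to reject H0.

n_eff = 8, pos = 5, neg = 3, p = 0.726562, fail to reject H0.


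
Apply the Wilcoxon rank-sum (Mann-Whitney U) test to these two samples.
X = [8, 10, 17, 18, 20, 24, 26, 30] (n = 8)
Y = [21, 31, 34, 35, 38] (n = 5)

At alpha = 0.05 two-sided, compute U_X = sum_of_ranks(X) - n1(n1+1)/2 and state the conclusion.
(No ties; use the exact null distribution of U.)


Step 1: Combine and sort all 13 observations; assign midranks.
sorted (value, group): (8,X), (10,X), (17,X), (18,X), (20,X), (21,Y), (24,X), (26,X), (30,X), (31,Y), (34,Y), (35,Y), (38,Y)
ranks: 8->1, 10->2, 17->3, 18->4, 20->5, 21->6, 24->7, 26->8, 30->9, 31->10, 34->11, 35->12, 38->13
Step 2: Rank sum for X: R1 = 1 + 2 + 3 + 4 + 5 + 7 + 8 + 9 = 39.
Step 3: U_X = R1 - n1(n1+1)/2 = 39 - 8*9/2 = 39 - 36 = 3.
       U_Y = n1*n2 - U_X = 40 - 3 = 37.
Step 4: No ties, so the exact null distribution of U (based on enumerating the C(13,8) = 1287 equally likely rank assignments) gives the two-sided p-value.
Step 5: p-value = 0.010878; compare to alpha = 0.05. reject H0.

U_X = 3, p = 0.010878, reject H0 at alpha = 0.05.


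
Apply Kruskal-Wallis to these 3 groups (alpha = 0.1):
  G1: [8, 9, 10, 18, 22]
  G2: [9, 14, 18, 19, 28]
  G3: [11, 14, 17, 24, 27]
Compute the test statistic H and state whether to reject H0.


Step 1: Combine all N = 15 observations and assign midranks.
sorted (value, group, rank): (8,G1,1), (9,G1,2.5), (9,G2,2.5), (10,G1,4), (11,G3,5), (14,G2,6.5), (14,G3,6.5), (17,G3,8), (18,G1,9.5), (18,G2,9.5), (19,G2,11), (22,G1,12), (24,G3,13), (27,G3,14), (28,G2,15)
Step 2: Sum ranks within each group.
R_1 = 29 (n_1 = 5)
R_2 = 44.5 (n_2 = 5)
R_3 = 46.5 (n_3 = 5)
Step 3: H = 12/(N(N+1)) * sum(R_i^2/n_i) - 3(N+1)
     = 12/(15*16) * (29^2/5 + 44.5^2/5 + 46.5^2/5) - 3*16
     = 0.050000 * 996.7 - 48
     = 1.835000.
Step 4: Ties present; correction factor C = 1 - 18/(15^3 - 15) = 0.994643. Corrected H = 1.835000 / 0.994643 = 1.844883.
Step 5: Under H0, H ~ chi^2(2); p-value = 0.397547.
Step 6: alpha = 0.1. fail to reject H0.

H = 1.8449, df = 2, p = 0.397547, fail to reject H0.


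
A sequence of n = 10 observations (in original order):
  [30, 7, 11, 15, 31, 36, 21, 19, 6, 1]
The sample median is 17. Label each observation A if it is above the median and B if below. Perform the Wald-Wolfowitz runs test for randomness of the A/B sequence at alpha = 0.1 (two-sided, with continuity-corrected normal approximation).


Step 1: Compute median = 17; label A = above, B = below.
Labels in order: ABBBAAAABB  (n_A = 5, n_B = 5)
Step 2: Count runs R = 4.
Step 3: Under H0 (random ordering), E[R] = 2*n_A*n_B/(n_A+n_B) + 1 = 2*5*5/10 + 1 = 6.0000.
        Var[R] = 2*n_A*n_B*(2*n_A*n_B - n_A - n_B) / ((n_A+n_B)^2 * (n_A+n_B-1)) = 2000/900 = 2.2222.
        SD[R] = 1.4907.
Step 4: Continuity-corrected z = (R + 0.5 - E[R]) / SD[R] = (4 + 0.5 - 6.0000) / 1.4907 = -1.0062.
Step 5: Two-sided p-value via normal approximation = 2*(1 - Phi(|z|)) = 0.314305.
Step 6: alpha = 0.1. fail to reject H0.

R = 4, z = -1.0062, p = 0.314305, fail to reject H0.


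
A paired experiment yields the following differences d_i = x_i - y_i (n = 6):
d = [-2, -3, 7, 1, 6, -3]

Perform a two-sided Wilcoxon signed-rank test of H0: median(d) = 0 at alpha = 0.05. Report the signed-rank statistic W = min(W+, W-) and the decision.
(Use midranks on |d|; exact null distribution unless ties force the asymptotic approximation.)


Step 1: Drop any zero differences (none here) and take |d_i|.
|d| = [2, 3, 7, 1, 6, 3]
Step 2: Midrank |d_i| (ties get averaged ranks).
ranks: |2|->2, |3|->3.5, |7|->6, |1|->1, |6|->5, |3|->3.5
Step 3: Attach original signs; sum ranks with positive sign and with negative sign.
W+ = 6 + 1 + 5 = 12
W- = 2 + 3.5 + 3.5 = 9
(Check: W+ + W- = 21 should equal n(n+1)/2 = 21.)
Step 4: Test statistic W = min(W+, W-) = 9.
Step 5: Ties in |d|, so use the tie-corrected normal approximation.
        E[W] = n(n+1)/4 = 6*7/4 = 10.5.
        Tie groups: |d|=3 (t=2); sum(t^3 - t) = 6.
        Var[W] = n(n+1)(2n+1)/24 - sum(t^3-t)/48 = 546/24 - 6/48 = 22.625.
        z = (W - E[W]) / sqrt(Var[W]) = (9 - 10.5) / 4.7566 = -0.3154.
        Two-sided p = 2*Phi(z) = 0.752494.
Step 6: alpha = 0.05. fail to reject H0.

W+ = 12, W- = 9, W = min = 9, p = 0.752494, fail to reject H0.


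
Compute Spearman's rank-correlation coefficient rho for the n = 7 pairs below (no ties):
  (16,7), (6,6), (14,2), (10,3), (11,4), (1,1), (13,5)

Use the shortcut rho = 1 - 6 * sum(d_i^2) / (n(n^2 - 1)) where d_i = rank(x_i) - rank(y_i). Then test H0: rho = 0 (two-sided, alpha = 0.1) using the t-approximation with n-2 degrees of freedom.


Step 1: Rank x and y separately (midranks; no ties here).
rank(x): 16->7, 6->2, 14->6, 10->3, 11->4, 1->1, 13->5
rank(y): 7->7, 6->6, 2->2, 3->3, 4->4, 1->1, 5->5
Step 2: d_i = R_x(i) - R_y(i); compute d_i^2.
  (7-7)^2=0, (2-6)^2=16, (6-2)^2=16, (3-3)^2=0, (4-4)^2=0, (1-1)^2=0, (5-5)^2=0
sum(d^2) = 32.
Step 3: rho = 1 - 6*32 / (7*(7^2 - 1)) = 1 - 192/336 = 0.428571.
Step 4: Under H0, t = rho * sqrt((n-2)/(1-rho^2)) = 1.0607 ~ t(5).
Step 5: Two-sided p-value from the t-distribution with 5 df = 0.337368.
Step 6: alpha = 0.1. fail to reject H0.

rho = 0.4286, p = 0.337368, fail to reject H0 at alpha = 0.1.


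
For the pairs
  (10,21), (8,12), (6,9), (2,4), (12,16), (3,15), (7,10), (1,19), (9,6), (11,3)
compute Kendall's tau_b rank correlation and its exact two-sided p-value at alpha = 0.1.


Step 1: Enumerate the 45 unordered pairs (i,j) with i<j and classify each by sign(x_j-x_i) * sign(y_j-y_i).
  (1,2):dx=-2,dy=-9->C; (1,3):dx=-4,dy=-12->C; (1,4):dx=-8,dy=-17->C; (1,5):dx=+2,dy=-5->D
  (1,6):dx=-7,dy=-6->C; (1,7):dx=-3,dy=-11->C; (1,8):dx=-9,dy=-2->C; (1,9):dx=-1,dy=-15->C
  (1,10):dx=+1,dy=-18->D; (2,3):dx=-2,dy=-3->C; (2,4):dx=-6,dy=-8->C; (2,5):dx=+4,dy=+4->C
  (2,6):dx=-5,dy=+3->D; (2,7):dx=-1,dy=-2->C; (2,8):dx=-7,dy=+7->D; (2,9):dx=+1,dy=-6->D
  (2,10):dx=+3,dy=-9->D; (3,4):dx=-4,dy=-5->C; (3,5):dx=+6,dy=+7->C; (3,6):dx=-3,dy=+6->D
  (3,7):dx=+1,dy=+1->C; (3,8):dx=-5,dy=+10->D; (3,9):dx=+3,dy=-3->D; (3,10):dx=+5,dy=-6->D
  (4,5):dx=+10,dy=+12->C; (4,6):dx=+1,dy=+11->C; (4,7):dx=+5,dy=+6->C; (4,8):dx=-1,dy=+15->D
  (4,9):dx=+7,dy=+2->C; (4,10):dx=+9,dy=-1->D; (5,6):dx=-9,dy=-1->C; (5,7):dx=-5,dy=-6->C
  (5,8):dx=-11,dy=+3->D; (5,9):dx=-3,dy=-10->C; (5,10):dx=-1,dy=-13->C; (6,7):dx=+4,dy=-5->D
  (6,8):dx=-2,dy=+4->D; (6,9):dx=+6,dy=-9->D; (6,10):dx=+8,dy=-12->D; (7,8):dx=-6,dy=+9->D
  (7,9):dx=+2,dy=-4->D; (7,10):dx=+4,dy=-7->D; (8,9):dx=+8,dy=-13->D; (8,10):dx=+10,dy=-16->D
  (9,10):dx=+2,dy=-3->D
Step 2: C = 22, D = 23, total pairs = 45.
Step 3: tau = (C - D)/(n(n-1)/2) = (22 - 23)/45 = -0.022222.
Step 4: Exact two-sided p-value (enumerate n! = 3628800 permutations of y under H0): p = 1.000000.
Step 5: alpha = 0.1. fail to reject H0.

tau_b = -0.0222 (C=22, D=23), p = 1.000000, fail to reject H0.


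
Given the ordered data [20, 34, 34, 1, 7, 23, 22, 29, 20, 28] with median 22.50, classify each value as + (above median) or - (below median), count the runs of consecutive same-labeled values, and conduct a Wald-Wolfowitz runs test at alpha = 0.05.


Step 1: Compute median = 22.50; label A = above, B = below.
Labels in order: BAABBABABA  (n_A = 5, n_B = 5)
Step 2: Count runs R = 8.
Step 3: Under H0 (random ordering), E[R] = 2*n_A*n_B/(n_A+n_B) + 1 = 2*5*5/10 + 1 = 6.0000.
        Var[R] = 2*n_A*n_B*(2*n_A*n_B - n_A - n_B) / ((n_A+n_B)^2 * (n_A+n_B-1)) = 2000/900 = 2.2222.
        SD[R] = 1.4907.
Step 4: Continuity-corrected z = (R - 0.5 - E[R]) / SD[R] = (8 - 0.5 - 6.0000) / 1.4907 = 1.0062.
Step 5: Two-sided p-value via normal approximation = 2*(1 - Phi(|z|)) = 0.314305.
Step 6: alpha = 0.05. fail to reject H0.

R = 8, z = 1.0062, p = 0.314305, fail to reject H0.


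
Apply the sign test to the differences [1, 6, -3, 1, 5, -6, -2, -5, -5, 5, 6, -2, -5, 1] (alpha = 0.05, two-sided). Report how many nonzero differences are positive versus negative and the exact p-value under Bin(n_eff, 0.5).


Step 1: Discard zero differences. Original n = 14; n_eff = number of nonzero differences = 14.
Nonzero differences (with sign): +1, +6, -3, +1, +5, -6, -2, -5, -5, +5, +6, -2, -5, +1
Step 2: Count signs: positive = 7, negative = 7.
Step 3: Under H0: P(positive) = 0.5, so the number of positives S ~ Bin(14, 0.5).
Step 4: Two-sided exact p-value = sum of Bin(14,0.5) probabilities at or below the observed probability = 1.000000.
Step 5: alpha = 0.05. fail to reject H0.

n_eff = 14, pos = 7, neg = 7, p = 1.000000, fail to reject H0.


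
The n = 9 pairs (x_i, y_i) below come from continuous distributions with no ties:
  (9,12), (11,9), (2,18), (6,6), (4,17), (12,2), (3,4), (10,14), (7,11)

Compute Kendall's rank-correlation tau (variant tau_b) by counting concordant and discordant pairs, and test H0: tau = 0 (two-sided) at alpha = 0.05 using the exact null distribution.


Step 1: Enumerate the 36 unordered pairs (i,j) with i<j and classify each by sign(x_j-x_i) * sign(y_j-y_i).
  (1,2):dx=+2,dy=-3->D; (1,3):dx=-7,dy=+6->D; (1,4):dx=-3,dy=-6->C; (1,5):dx=-5,dy=+5->D
  (1,6):dx=+3,dy=-10->D; (1,7):dx=-6,dy=-8->C; (1,8):dx=+1,dy=+2->C; (1,9):dx=-2,dy=-1->C
  (2,3):dx=-9,dy=+9->D; (2,4):dx=-5,dy=-3->C; (2,5):dx=-7,dy=+8->D; (2,6):dx=+1,dy=-7->D
  (2,7):dx=-8,dy=-5->C; (2,8):dx=-1,dy=+5->D; (2,9):dx=-4,dy=+2->D; (3,4):dx=+4,dy=-12->D
  (3,5):dx=+2,dy=-1->D; (3,6):dx=+10,dy=-16->D; (3,7):dx=+1,dy=-14->D; (3,8):dx=+8,dy=-4->D
  (3,9):dx=+5,dy=-7->D; (4,5):dx=-2,dy=+11->D; (4,6):dx=+6,dy=-4->D; (4,7):dx=-3,dy=-2->C
  (4,8):dx=+4,dy=+8->C; (4,9):dx=+1,dy=+5->C; (5,6):dx=+8,dy=-15->D; (5,7):dx=-1,dy=-13->C
  (5,8):dx=+6,dy=-3->D; (5,9):dx=+3,dy=-6->D; (6,7):dx=-9,dy=+2->D; (6,8):dx=-2,dy=+12->D
  (6,9):dx=-5,dy=+9->D; (7,8):dx=+7,dy=+10->C; (7,9):dx=+4,dy=+7->C; (8,9):dx=-3,dy=-3->C
Step 2: C = 13, D = 23, total pairs = 36.
Step 3: tau = (C - D)/(n(n-1)/2) = (13 - 23)/36 = -0.277778.
Step 4: Exact two-sided p-value (enumerate n! = 362880 permutations of y under H0): p = 0.358488.
Step 5: alpha = 0.05. fail to reject H0.

tau_b = -0.2778 (C=13, D=23), p = 0.358488, fail to reject H0.


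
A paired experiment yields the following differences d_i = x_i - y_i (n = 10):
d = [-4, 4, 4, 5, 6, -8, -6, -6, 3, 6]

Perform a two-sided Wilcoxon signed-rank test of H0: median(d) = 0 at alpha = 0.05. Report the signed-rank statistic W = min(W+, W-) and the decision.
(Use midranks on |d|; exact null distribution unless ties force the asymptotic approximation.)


Step 1: Drop any zero differences (none here) and take |d_i|.
|d| = [4, 4, 4, 5, 6, 8, 6, 6, 3, 6]
Step 2: Midrank |d_i| (ties get averaged ranks).
ranks: |4|->3, |4|->3, |4|->3, |5|->5, |6|->7.5, |8|->10, |6|->7.5, |6|->7.5, |3|->1, |6|->7.5
Step 3: Attach original signs; sum ranks with positive sign and with negative sign.
W+ = 3 + 3 + 5 + 7.5 + 1 + 7.5 = 27
W- = 3 + 10 + 7.5 + 7.5 = 28
(Check: W+ + W- = 55 should equal n(n+1)/2 = 55.)
Step 4: Test statistic W = min(W+, W-) = 27.
Step 5: Ties in |d|, so use the tie-corrected normal approximation.
        E[W] = n(n+1)/4 = 10*11/4 = 27.5.
        Tie groups: |d|=4 (t=3), |d|=6 (t=4); sum(t^3 - t) = 84.
        Var[W] = n(n+1)(2n+1)/24 - sum(t^3-t)/48 = 2310/24 - 84/48 = 94.5.
        z = (W - E[W]) / sqrt(Var[W]) = (27 - 27.5) / 9.7211 = -0.0514.
        Two-sided p = 2*Phi(z) = 0.958979.
Step 6: alpha = 0.05. fail to reject H0.

W+ = 27, W- = 28, W = min = 27, p = 0.958979, fail to reject H0.


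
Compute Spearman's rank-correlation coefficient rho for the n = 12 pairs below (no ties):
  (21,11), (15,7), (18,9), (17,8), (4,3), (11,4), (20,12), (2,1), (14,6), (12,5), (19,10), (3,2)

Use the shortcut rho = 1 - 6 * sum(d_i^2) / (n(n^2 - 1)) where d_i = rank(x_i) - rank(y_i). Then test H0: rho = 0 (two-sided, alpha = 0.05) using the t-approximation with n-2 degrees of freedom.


Step 1: Rank x and y separately (midranks; no ties here).
rank(x): 21->12, 15->7, 18->9, 17->8, 4->3, 11->4, 20->11, 2->1, 14->6, 12->5, 19->10, 3->2
rank(y): 11->11, 7->7, 9->9, 8->8, 3->3, 4->4, 12->12, 1->1, 6->6, 5->5, 10->10, 2->2
Step 2: d_i = R_x(i) - R_y(i); compute d_i^2.
  (12-11)^2=1, (7-7)^2=0, (9-9)^2=0, (8-8)^2=0, (3-3)^2=0, (4-4)^2=0, (11-12)^2=1, (1-1)^2=0, (6-6)^2=0, (5-5)^2=0, (10-10)^2=0, (2-2)^2=0
sum(d^2) = 2.
Step 3: rho = 1 - 6*2 / (12*(12^2 - 1)) = 1 - 12/1716 = 0.993007.
Step 4: Under H0, t = rho * sqrt((n-2)/(1-rho^2)) = 26.5990 ~ t(10).
Step 5: Two-sided p-value from the t-distribution with 10 df = 0.000000.
Step 6: alpha = 0.05. reject H0.

rho = 0.9930, p = 0.000000, reject H0 at alpha = 0.05.


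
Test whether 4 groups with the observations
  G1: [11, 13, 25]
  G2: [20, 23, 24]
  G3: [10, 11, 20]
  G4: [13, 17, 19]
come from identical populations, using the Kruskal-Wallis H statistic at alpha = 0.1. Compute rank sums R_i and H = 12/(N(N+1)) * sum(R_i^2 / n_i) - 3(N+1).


Step 1: Combine all N = 12 observations and assign midranks.
sorted (value, group, rank): (10,G3,1), (11,G1,2.5), (11,G3,2.5), (13,G1,4.5), (13,G4,4.5), (17,G4,6), (19,G4,7), (20,G2,8.5), (20,G3,8.5), (23,G2,10), (24,G2,11), (25,G1,12)
Step 2: Sum ranks within each group.
R_1 = 19 (n_1 = 3)
R_2 = 29.5 (n_2 = 3)
R_3 = 12 (n_3 = 3)
R_4 = 17.5 (n_4 = 3)
Step 3: H = 12/(N(N+1)) * sum(R_i^2/n_i) - 3(N+1)
     = 12/(12*13) * (19^2/3 + 29.5^2/3 + 12^2/3 + 17.5^2/3) - 3*13
     = 0.076923 * 560.5 - 39
     = 4.115385.
Step 4: Ties present; correction factor C = 1 - 18/(12^3 - 12) = 0.989510. Corrected H = 4.115385 / 0.989510 = 4.159011.
Step 5: Under H0, H ~ chi^2(3); p-value = 0.244798.
Step 6: alpha = 0.1. fail to reject H0.

H = 4.1590, df = 3, p = 0.244798, fail to reject H0.


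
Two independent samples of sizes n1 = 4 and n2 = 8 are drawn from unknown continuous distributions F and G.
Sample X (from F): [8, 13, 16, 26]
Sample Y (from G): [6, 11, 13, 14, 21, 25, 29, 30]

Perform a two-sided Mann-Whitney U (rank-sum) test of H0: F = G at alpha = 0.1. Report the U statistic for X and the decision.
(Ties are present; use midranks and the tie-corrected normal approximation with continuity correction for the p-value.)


Step 1: Combine and sort all 12 observations; assign midranks.
sorted (value, group): (6,Y), (8,X), (11,Y), (13,X), (13,Y), (14,Y), (16,X), (21,Y), (25,Y), (26,X), (29,Y), (30,Y)
ranks: 6->1, 8->2, 11->3, 13->4.5, 13->4.5, 14->6, 16->7, 21->8, 25->9, 26->10, 29->11, 30->12
Step 2: Rank sum for X: R1 = 2 + 4.5 + 7 + 10 = 23.5.
Step 3: U_X = R1 - n1(n1+1)/2 = 23.5 - 4*5/2 = 23.5 - 10 = 13.5.
       U_Y = n1*n2 - U_X = 32 - 13.5 = 18.5.
Step 4: Ties are present, so use the tie-corrected normal approximation (with continuity correction) for the p-value.
Step 5: p-value = 0.733647; compare to alpha = 0.1. fail to reject H0.

U_X = 13.5, p = 0.733647, fail to reject H0 at alpha = 0.1.


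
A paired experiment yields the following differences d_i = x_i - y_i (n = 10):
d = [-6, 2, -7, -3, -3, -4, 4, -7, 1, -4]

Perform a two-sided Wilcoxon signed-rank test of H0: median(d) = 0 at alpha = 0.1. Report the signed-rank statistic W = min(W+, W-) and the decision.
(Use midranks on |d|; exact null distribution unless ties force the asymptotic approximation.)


Step 1: Drop any zero differences (none here) and take |d_i|.
|d| = [6, 2, 7, 3, 3, 4, 4, 7, 1, 4]
Step 2: Midrank |d_i| (ties get averaged ranks).
ranks: |6|->8, |2|->2, |7|->9.5, |3|->3.5, |3|->3.5, |4|->6, |4|->6, |7|->9.5, |1|->1, |4|->6
Step 3: Attach original signs; sum ranks with positive sign and with negative sign.
W+ = 2 + 6 + 1 = 9
W- = 8 + 9.5 + 3.5 + 3.5 + 6 + 9.5 + 6 = 46
(Check: W+ + W- = 55 should equal n(n+1)/2 = 55.)
Step 4: Test statistic W = min(W+, W-) = 9.
Step 5: Ties in |d|, so use the tie-corrected normal approximation.
        E[W] = n(n+1)/4 = 10*11/4 = 27.5.
        Tie groups: |d|=3 (t=2), |d|=4 (t=3), |d|=7 (t=2); sum(t^3 - t) = 36.
        Var[W] = n(n+1)(2n+1)/24 - sum(t^3-t)/48 = 2310/24 - 36/48 = 95.5.
        z = (W - E[W]) / sqrt(Var[W]) = (9 - 27.5) / 9.7724 = -1.8931.
        Two-sided p = 2*Phi(z) = 0.058347.
Step 6: alpha = 0.1. reject H0.

W+ = 9, W- = 46, W = min = 9, p = 0.058347, reject H0.
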